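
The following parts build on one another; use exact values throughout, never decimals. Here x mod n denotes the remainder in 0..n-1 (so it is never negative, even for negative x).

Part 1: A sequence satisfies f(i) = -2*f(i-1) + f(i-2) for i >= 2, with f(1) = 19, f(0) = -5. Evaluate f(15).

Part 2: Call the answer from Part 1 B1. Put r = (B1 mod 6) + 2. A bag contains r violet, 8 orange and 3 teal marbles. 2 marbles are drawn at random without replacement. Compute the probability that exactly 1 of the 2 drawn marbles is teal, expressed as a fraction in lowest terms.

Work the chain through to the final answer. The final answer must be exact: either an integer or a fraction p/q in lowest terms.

13/40

Part 1: f(2) = -2*(19) + 1*(-5) = -43; iterating: f(2)=-43, f(3)=105, f(4)=-253, f(5)=611, f(6)=-1475, f(7)=3561, f(8)=-8597, f(9)=20755, f(10)=-50107, f(11)=120969, f(12)=-292045, f(13)=705059, f(14)=-1702163, f(15)=4109385; answer 4109385
Part 2: B1 = 4109385; r = 5; total draws C(16,2) = 120; favorable C(3,1)*C(13,1) = 39; P = 13/40; answer 13/40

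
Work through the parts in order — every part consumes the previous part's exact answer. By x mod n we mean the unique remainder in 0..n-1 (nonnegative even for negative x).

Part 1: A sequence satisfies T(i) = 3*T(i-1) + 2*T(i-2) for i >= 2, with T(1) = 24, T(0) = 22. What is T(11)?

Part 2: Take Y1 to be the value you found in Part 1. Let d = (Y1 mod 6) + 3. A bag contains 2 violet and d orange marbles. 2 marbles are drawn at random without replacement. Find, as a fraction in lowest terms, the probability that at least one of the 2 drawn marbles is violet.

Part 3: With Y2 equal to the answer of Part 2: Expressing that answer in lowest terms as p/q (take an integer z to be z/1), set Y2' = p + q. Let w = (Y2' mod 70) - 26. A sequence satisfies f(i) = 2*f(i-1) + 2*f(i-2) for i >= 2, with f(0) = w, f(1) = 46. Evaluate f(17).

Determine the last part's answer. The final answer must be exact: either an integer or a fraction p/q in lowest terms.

299462144

Part 1: T(2) = 3*(24) + 2*(22) = 116; iterating: T(2)=116, T(3)=396, T(4)=1420, T(5)=5052, T(6)=17996, T(7)=64092, T(8)=228268, T(9)=812988, T(10)=2895500, T(11)=10312476; answer 10312476
Part 2: Y1 = 10312476; d = 3; total draws C(5,2) = 10; complement C(3,2) = 3; favorable 10 - 3 = 7; P = 7/10; answer 7/10
Part 3: Y2 = 7/10; threaded value p + q = 17; w = -9; f(2) = 2*(46) + 2*(-9) = 74; iterating: f(2)=74, f(3)=240, f(4)=628, f(5)=1736, f(6)=4728, f(7)=12928, f(8)=35312, f(9)=96480, f(10)=263584, f(11)=720128, f(12)=1967424, f(13)=5375104, f(14)=14685056, f(15)=40120320, f(16)=109610752, f(17)=299462144; answer 299462144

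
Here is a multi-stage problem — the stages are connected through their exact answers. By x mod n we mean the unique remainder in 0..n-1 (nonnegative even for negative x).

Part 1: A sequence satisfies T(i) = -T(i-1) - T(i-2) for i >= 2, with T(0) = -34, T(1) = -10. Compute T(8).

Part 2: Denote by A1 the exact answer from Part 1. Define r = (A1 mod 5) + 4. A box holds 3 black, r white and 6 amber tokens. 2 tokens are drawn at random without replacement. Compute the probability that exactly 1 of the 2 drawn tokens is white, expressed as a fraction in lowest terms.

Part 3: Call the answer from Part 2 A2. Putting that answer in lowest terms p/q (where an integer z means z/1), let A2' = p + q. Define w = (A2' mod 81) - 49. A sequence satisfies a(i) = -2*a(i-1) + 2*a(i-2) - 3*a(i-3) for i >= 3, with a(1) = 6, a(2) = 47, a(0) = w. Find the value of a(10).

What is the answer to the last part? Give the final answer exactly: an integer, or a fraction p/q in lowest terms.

81750

Part 1: T(2) = -1*(-10) - 1*(-34) = 44; iterating: T(2)=44, T(3)=-34, T(4)=-10, T(5)=44, T(6)=-34, T(7)=-10, T(8)=44; answer 44
Part 2: A1 = 44; r = 8; total draws C(17,2) = 136; favorable C(8,1)*C(9,1) = 72; P = 9/17; answer 9/17
Part 3: A2 = 9/17; threaded value p + q = 26; w = -23; a(3) = -2*(47) + 2*(6) - 3*(-23) = -13; iterating: a(3)=-13, a(4)=102, a(5)=-371, a(6)=985, a(7)=-3018, a(8)=9119, a(9)=-27229, a(10)=81750; answer 81750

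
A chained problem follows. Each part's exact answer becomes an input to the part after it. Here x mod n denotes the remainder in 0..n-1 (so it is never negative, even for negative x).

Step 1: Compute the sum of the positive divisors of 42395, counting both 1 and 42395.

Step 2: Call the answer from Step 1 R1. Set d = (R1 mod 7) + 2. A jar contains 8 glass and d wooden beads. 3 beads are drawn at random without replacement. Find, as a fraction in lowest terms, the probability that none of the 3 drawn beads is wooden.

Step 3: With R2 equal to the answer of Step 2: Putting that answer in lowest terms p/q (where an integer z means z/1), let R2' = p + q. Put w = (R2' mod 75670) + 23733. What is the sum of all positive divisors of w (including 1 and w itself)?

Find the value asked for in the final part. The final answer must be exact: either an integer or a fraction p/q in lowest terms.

Step 1: 42395 = 5 * 61 * 139; sigma = (1 + 5) * (1 + 61) * (1 + 139) = 6 * 62 * 140 = 52080; answer 52080
Step 2: R1 = 52080; d = 2; total draws C(10,3) = 120; favorable C(8,3) = 56; P = 7/15; answer 7/15
Step 3: R2 = 7/15; threaded value p + q = 22; w = 23755; 23755 = 5 * 4751; sigma = (1 + 5) * (1 + 4751) = 6 * 4752 = 28512; answer 28512

28512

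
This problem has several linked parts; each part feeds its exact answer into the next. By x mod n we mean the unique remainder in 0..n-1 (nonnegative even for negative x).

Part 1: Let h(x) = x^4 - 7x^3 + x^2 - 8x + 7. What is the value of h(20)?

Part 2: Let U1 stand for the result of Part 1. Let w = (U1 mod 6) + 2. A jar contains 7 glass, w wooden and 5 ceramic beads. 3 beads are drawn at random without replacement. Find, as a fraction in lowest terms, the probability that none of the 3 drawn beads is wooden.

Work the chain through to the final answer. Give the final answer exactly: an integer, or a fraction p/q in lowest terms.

11/34

Part 1: 1*(20)^4 - 7*(20)^3 + 1*(20)^2 - 8*(20)^1 + 7 = (160000) + (-56000) + (400) + (-160) + (7) = 104247; answer 104247
Part 2: U1 = 104247; w = 5; total draws C(17,3) = 680; favorable C(12,3) = 220; P = 11/34; answer 11/34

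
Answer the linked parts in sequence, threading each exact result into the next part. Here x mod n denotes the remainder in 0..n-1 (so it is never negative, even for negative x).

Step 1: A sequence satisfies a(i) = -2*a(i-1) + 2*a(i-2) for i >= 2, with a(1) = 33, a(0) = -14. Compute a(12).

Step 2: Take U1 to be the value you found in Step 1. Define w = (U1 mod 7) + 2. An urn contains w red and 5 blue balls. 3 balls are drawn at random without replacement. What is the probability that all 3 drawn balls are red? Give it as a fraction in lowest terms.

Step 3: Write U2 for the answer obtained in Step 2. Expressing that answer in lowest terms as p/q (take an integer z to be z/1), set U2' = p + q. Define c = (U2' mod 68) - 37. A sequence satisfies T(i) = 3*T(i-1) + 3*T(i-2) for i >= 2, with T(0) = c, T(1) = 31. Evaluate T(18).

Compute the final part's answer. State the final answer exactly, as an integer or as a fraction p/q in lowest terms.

Step 1: a(2) = -2*(33) + 2*(-14) = -94; iterating: a(2)=-94, a(3)=254, a(4)=-696, a(5)=1900, a(6)=-5192, a(7)=14184, a(8)=-38752, a(9)=105872, a(10)=-289248, a(11)=790240, a(12)=-2158976; answer -2158976
Step 2: U1 = -2158976; w = 8; total draws C(13,3) = 286; favorable C(8,3) = 56; P = 28/143; answer 28/143
Step 3: U2 = 28/143; threaded value p + q = 171; c = -2; T(2) = 3*(31) + 3*(-2) = 87; iterating: T(2)=87, T(3)=354, T(4)=1323, T(5)=5031, T(6)=19062, T(7)=72279, T(8)=274023, T(9)=1038906, T(10)=3938787, T(11)=14933079, T(12)=56615598, T(13)=214646031, T(14)=813784887, T(15)=3085292754, T(16)=11697232923, T(17)=44347577031, T(18)=168134429862; answer 168134429862

168134429862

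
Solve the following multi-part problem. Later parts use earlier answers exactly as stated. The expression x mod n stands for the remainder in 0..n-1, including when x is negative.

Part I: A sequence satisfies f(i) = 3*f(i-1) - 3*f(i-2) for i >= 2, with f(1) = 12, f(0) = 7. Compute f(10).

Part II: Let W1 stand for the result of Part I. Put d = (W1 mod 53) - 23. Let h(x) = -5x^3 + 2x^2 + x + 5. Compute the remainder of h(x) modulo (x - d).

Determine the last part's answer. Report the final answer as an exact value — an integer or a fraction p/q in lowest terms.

14103

Part I: f(2) = 3*(12) - 3*(7) = 15; iterating: f(2)=15, f(3)=9, f(4)=-18, f(5)=-81, f(6)=-189, f(7)=-324, f(8)=-405, f(9)=-243, f(10)=486; answer 486
Part II: W1 = 486; d = -14; remainder = value at the root: -5*(-14)^3 + 2*(-14)^2 + 1*(-14)^1 + 5 = (13720) + (392) + (-14) + (5) = 14103; answer 14103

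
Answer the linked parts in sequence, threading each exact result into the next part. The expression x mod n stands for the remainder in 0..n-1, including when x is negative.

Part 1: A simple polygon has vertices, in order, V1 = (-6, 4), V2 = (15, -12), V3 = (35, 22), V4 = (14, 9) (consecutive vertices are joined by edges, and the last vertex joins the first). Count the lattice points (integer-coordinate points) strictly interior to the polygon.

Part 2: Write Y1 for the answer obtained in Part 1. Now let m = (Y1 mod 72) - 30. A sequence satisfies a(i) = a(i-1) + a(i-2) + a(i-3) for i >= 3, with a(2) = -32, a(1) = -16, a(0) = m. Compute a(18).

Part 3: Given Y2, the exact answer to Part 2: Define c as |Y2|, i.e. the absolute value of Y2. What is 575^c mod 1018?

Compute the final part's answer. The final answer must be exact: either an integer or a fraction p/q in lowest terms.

Part 1: cross terms: (-6*-12 - 15*4)=12, (15*22 - 35*-12)=750, (35*9 - 14*22)=7, (14*4 - -6*9)=110; twice the area = |879| = 879; area = 879/2; boundary points = 1 + 2 + 1 + 5 = 9; strictly interior points = area - boundary/2 + 1 = 436; answer 436
Part 2: Y1 = 436; m = -26; a(3) = 1*(-32) + 1*(-16) + 1*(-26) = -74; iterating: a(3)=-74, a(4)=-122, a(5)=-228, a(6)=-424, a(7)=-774, a(8)=-1426, a(9)=-2624, a(10)=-4824, a(11)=-8874, a(12)=-16322, a(13)=-30020, a(14)=-55216, a(15)=-101558, a(16)=-186794, a(17)=-343568, a(18)=-631920; answer -631920
Part 3: Y2 = -631920; c = 631920; squarings mod 1018: 575^1=575, 575^2=793, 575^4=743, 575^8=293, 575^16=337, 575^32=571, 575^64=281, 575^128=575, 575^256=793, 575^512=743, 575^1024=293, 575^2048=337, 575^4096=571, 575^8192=281, 575^16384=575, 575^32768=793, 575^65536=743, 575^131072=293, 575^262144=337, 575^524288=571; 575^631920 = 575^16 * 575^32 * 575^64 * 575^1024 * 575^8192 * 575^32768 * 575^65536 * 575^524288 = 665 (mod 1018); answer 665

665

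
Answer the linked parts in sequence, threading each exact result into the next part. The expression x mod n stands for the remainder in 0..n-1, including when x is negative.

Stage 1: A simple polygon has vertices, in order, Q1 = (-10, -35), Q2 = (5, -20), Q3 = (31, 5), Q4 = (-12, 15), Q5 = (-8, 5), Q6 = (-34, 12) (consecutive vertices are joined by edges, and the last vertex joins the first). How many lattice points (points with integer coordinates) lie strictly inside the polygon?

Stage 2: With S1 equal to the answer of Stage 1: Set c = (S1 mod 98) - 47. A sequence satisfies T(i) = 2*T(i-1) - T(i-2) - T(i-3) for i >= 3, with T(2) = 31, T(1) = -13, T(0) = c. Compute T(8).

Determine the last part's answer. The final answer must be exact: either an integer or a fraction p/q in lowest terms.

-539

Stage 1: cross terms: (-10*-20 - 5*-35)=375, (5*5 - 31*-20)=645, (31*15 - -12*5)=525, (-12*5 - -8*15)=60, (-8*12 - -34*5)=74, (-34*-35 - -10*12)=1310; twice the area = |2989| = 2989; area = 2989/2; boundary points = 15 + 1 + 1 + 2 + 1 + 1 = 21; strictly interior points = area - boundary/2 + 1 = 1485; answer 1485
Stage 2: S1 = 1485; c = -32; T(3) = 2*(31) - 1*(-13) - 1*(-32) = 107; iterating: T(3)=107, T(4)=196, T(5)=254, T(6)=205, T(7)=-40, T(8)=-539; answer -539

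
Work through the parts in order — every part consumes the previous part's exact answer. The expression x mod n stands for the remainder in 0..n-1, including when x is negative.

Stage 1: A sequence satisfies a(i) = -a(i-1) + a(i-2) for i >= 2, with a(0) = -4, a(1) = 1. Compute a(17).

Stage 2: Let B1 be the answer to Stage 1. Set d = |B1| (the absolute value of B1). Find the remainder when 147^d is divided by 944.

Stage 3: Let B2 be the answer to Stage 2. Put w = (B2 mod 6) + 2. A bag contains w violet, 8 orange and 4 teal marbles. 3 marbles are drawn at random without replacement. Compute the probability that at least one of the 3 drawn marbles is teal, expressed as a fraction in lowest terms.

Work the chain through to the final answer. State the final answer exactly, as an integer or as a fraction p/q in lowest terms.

58/91

Stage 1: a(2) = -1*(1) + 1*(-4) = -5; iterating: a(2)=-5, a(3)=6, a(4)=-11, a(5)=17, a(6)=-28, a(7)=45, a(8)=-73, a(9)=118, a(10)=-191, a(11)=309, a(12)=-500, a(13)=809, a(14)=-1309, a(15)=2118, a(16)=-3427, a(17)=5545; answer 5545
Stage 2: B1 = 5545; d = 5545; squarings mod 944: 147^1=147, 147^2=841, 147^4=225, 147^8=593, 147^16=481, 147^32=81, 147^64=897, 147^128=321, 147^256=145, 147^512=257, 147^1024=913, 147^2048=17, 147^4096=289; 147^5545 = 147^1 * 147^8 * 147^32 * 147^128 * 147^256 * 147^1024 * 147^4096 = 307 (mod 944); answer 307
Stage 3: B2 = 307; w = 3; total draws C(15,3) = 455; complement C(11,3) = 165; favorable 455 - 165 = 290; P = 58/91; answer 58/91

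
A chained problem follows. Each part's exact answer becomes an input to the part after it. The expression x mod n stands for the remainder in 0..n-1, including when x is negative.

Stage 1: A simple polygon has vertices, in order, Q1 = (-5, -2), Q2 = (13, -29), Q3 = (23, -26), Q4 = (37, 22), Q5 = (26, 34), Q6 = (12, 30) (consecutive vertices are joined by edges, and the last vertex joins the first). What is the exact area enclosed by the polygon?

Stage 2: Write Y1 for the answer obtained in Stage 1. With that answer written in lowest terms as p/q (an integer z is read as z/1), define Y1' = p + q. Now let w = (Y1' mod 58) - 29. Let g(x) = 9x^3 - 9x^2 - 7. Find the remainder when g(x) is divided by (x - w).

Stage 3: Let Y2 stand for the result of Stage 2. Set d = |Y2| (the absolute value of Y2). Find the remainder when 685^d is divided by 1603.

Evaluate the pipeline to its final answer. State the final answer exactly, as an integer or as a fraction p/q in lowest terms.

Stage 1: cross terms: (-5*-29 - 13*-2)=171, (13*-26 - 23*-29)=329, (23*22 - 37*-26)=1468, (37*34 - 26*22)=686, (26*30 - 12*34)=372, (12*-2 - -5*30)=126; twice the area = |3152| = 3152; area = 1576; answer 1576
Stage 2: Y1 = 1576; threaded value p + q = 1577; w = -18; remainder = value at the root: 9*(-18)^3 - 9*(-18)^2 - 7 = (-52488) + (-2916) + (-7) = -55411; answer -55411
Stage 3: Y2 = -55411; d = 55411; squarings mod 1603: 685^1=685, 685^2=1149, 685^4=932, 685^8=1401, 685^16=729, 685^32=848, 685^64=960, 685^128=1478, 685^256=1198, 685^512=519, 685^1024=57, 685^2048=43, 685^4096=246, 685^8192=1205, 685^16384=1310, 685^32768=890; 685^55411 = 685^1 * 685^2 * 685^16 * 685^32 * 685^64 * 685^2048 * 685^4096 * 685^16384 * 685^32768 = 559 (mod 1603); answer 559

559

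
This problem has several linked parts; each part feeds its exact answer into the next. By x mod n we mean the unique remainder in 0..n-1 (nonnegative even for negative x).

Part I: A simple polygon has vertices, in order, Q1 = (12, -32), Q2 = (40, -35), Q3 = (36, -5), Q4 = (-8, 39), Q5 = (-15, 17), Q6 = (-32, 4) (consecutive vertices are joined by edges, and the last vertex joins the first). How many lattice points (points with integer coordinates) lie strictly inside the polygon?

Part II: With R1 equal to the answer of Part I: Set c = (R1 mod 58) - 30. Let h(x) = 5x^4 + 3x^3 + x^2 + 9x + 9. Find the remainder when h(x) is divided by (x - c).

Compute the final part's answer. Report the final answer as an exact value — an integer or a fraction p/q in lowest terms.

69243

Part I: cross terms: (12*-35 - 40*-32)=860, (40*-5 - 36*-35)=1060, (36*39 - -8*-5)=1364, (-8*17 - -15*39)=449, (-15*4 - -32*17)=484, (-32*-32 - 12*4)=976; twice the area = |5193| = 5193; area = 5193/2; boundary points = 1 + 2 + 44 + 1 + 1 + 4 = 53; strictly interior points = area - boundary/2 + 1 = 2571; answer 2571
Part II: R1 = 2571; c = -11; remainder = value at the root: 5*(-11)^4 + 3*(-11)^3 + 1*(-11)^2 + 9*(-11)^1 + 9 = (73205) + (-3993) + (121) + (-99) + (9) = 69243; answer 69243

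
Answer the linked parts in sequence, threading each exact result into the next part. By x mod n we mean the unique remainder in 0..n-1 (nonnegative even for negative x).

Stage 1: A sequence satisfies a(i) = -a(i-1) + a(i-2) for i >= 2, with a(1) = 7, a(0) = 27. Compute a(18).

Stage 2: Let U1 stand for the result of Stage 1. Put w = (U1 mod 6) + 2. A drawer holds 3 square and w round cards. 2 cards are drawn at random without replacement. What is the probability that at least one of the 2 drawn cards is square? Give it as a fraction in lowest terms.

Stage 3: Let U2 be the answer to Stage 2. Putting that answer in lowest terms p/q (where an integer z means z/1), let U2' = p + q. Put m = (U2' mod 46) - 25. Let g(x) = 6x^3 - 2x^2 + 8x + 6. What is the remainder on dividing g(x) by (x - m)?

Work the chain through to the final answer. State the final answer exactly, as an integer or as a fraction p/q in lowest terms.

Stage 1: a(2) = -1*(7) + 1*(27) = 20; iterating: a(2)=20, a(3)=-13, a(4)=33, a(5)=-46, a(6)=79, a(7)=-125, a(8)=204, a(9)=-329, a(10)=533, a(11)=-862, a(12)=1395, a(13)=-2257, a(14)=3652, a(15)=-5909, a(16)=9561, a(17)=-15470, a(18)=25031; answer 25031
Stage 2: U1 = 25031; w = 7; total draws C(10,2) = 45; complement C(7,2) = 21; favorable 45 - 21 = 24; P = 8/15; answer 8/15
Stage 3: U2 = 8/15; threaded value p + q = 23; m = -2; remainder = value at the root: 6*(-2)^3 - 2*(-2)^2 + 8*(-2)^1 + 6 = (-48) + (-8) + (-16) + (6) = -66; answer -66

-66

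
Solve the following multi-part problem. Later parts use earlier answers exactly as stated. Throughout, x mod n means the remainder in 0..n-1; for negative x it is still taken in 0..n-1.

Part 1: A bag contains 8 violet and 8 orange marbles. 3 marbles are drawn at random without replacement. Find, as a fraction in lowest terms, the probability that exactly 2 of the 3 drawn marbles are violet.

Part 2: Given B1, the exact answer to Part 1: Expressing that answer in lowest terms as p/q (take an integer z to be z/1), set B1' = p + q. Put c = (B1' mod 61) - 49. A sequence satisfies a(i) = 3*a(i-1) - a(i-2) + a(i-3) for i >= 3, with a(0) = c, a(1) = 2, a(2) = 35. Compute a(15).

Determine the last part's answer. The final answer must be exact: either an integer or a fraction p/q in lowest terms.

Part 1: total draws C(16,3) = 560; favorable C(8,2)*C(8,1) = 224; P = 2/5; answer 2/5
Part 2: B1 = 2/5; threaded value p + q = 7; c = -42; a(3) = 3*(35) - 1*(2) + 1*(-42) = 61; iterating: a(3)=61, a(4)=150, a(5)=424, a(6)=1183, a(7)=3275, a(8)=9066, a(9)=25106, a(10)=69527, a(11)=192541, a(12)=533202, a(13)=1476592, a(14)=4089115, a(15)=11323955; answer 11323955

11323955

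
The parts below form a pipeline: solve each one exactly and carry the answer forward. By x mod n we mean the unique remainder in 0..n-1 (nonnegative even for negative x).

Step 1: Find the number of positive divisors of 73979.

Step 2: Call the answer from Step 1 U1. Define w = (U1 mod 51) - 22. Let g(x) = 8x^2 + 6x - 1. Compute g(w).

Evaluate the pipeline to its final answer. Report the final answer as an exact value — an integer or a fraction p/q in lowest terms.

2483

Step 1: 73979 = 29 * 2551; number of divisors = (1+1) * (1+1) = 4; answer 4
Step 2: U1 = 4; w = -18; 8*(-18)^2 + 6*(-18)^1 - 1 = (2592) + (-108) + (-1) = 2483; answer 2483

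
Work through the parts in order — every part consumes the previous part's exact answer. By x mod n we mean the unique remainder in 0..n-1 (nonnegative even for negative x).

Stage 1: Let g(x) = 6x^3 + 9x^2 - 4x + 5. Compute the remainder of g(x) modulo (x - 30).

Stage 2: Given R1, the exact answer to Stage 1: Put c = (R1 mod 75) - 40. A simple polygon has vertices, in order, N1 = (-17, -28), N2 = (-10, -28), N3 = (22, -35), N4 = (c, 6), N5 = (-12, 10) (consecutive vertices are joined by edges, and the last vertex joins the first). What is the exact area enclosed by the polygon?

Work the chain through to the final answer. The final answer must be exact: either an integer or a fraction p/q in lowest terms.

Stage 1: remainder = value at the root: 6*(30)^3 + 9*(30)^2 - 4*(30)^1 + 5 = (162000) + (8100) + (-120) + (5) = 169985; answer 169985
Stage 2: R1 = 169985; c = -5; cross terms: (-17*-28 - -10*-28)=196, (-10*-35 - 22*-28)=966, (22*6 - -5*-35)=-43, (-5*10 - -12*6)=22, (-12*-28 - -17*10)=506; twice the area = |1647| = 1647; area = 1647/2; answer 1647/2

1647/2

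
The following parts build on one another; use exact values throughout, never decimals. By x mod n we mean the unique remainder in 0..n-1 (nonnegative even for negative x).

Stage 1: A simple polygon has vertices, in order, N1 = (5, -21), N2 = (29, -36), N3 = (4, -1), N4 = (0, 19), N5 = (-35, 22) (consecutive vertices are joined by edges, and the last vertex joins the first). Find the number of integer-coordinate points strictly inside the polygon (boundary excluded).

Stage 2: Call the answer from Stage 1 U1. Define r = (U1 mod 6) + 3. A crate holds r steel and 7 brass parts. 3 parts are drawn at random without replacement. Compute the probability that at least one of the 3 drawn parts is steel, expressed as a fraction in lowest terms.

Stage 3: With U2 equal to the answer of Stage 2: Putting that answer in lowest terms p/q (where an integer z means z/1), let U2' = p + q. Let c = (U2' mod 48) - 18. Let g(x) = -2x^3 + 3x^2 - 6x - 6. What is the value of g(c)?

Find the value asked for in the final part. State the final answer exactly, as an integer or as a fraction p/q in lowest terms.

Stage 1: cross terms: (5*-36 - 29*-21)=429, (29*-1 - 4*-36)=115, (4*19 - 0*-1)=76, (0*22 - -35*19)=665, (-35*-21 - 5*22)=625; twice the area = |1910| = 1910; area = 955; boundary points = 3 + 5 + 4 + 1 + 1 = 14; strictly interior points = area - boundary/2 + 1 = 949; answer 949
Stage 2: U1 = 949; r = 4; total draws C(11,3) = 165; complement C(7,3) = 35; favorable 165 - 35 = 130; P = 26/33; answer 26/33
Stage 3: U2 = 26/33; threaded value p + q = 59; c = -7; -2*(-7)^3 + 3*(-7)^2 - 6*(-7)^1 - 6 = (686) + (147) + (42) + (-6) = 869; answer 869

869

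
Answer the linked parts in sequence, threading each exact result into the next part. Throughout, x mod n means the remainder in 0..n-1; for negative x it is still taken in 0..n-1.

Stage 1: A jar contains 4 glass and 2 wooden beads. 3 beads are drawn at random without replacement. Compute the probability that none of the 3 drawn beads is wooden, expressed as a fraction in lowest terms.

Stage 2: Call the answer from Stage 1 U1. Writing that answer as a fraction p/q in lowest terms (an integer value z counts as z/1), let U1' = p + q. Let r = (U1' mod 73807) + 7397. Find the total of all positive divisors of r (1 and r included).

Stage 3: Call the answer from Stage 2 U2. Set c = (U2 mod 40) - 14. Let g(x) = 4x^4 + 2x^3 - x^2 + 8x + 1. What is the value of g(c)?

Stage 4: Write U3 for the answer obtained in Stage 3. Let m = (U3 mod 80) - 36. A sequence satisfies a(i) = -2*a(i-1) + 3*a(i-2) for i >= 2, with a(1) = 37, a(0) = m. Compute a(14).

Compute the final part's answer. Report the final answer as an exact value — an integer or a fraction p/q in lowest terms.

-52612655

Stage 1: total draws C(6,3) = 20; favorable C(4,3) = 4; P = 1/5; answer 1/5
Stage 2: U1 = 1/5; threaded value p + q = 6; r = 7403; 7403 = 11 * 673; sigma = (1 + 11) * (1 + 673) = 12 * 674 = 8088; answer 8088
Stage 3: U2 = 8088; c = -6; 4*(-6)^4 + 2*(-6)^3 - 1*(-6)^2 + 8*(-6)^1 + 1 = (5184) + (-432) + (-36) + (-48) + (1) = 4669; answer 4669
Stage 4: U3 = 4669; m = -7; a(2) = -2*(37) + 3*(-7) = -95; iterating: a(2)=-95, a(3)=301, a(4)=-887, a(5)=2677, a(6)=-8015, a(7)=24061, a(8)=-72167, a(9)=216517, a(10)=-649535, a(11)=1948621, a(12)=-5845847, a(13)=17537557, a(14)=-52612655; answer -52612655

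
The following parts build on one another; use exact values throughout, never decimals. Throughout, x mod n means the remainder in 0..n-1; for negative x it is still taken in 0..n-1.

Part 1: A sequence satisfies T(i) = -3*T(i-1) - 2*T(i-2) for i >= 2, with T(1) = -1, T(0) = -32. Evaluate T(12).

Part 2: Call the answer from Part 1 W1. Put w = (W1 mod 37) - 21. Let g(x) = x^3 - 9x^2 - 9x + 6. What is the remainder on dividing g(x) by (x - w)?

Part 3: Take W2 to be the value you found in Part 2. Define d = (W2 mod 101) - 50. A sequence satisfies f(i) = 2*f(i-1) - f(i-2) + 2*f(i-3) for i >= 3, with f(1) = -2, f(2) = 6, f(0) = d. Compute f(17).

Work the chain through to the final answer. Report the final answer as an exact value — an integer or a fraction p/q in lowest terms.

Part 1: T(2) = -3*(-1) - 2*(-32) = 67; iterating: T(2)=67, T(3)=-199, T(4)=463, T(5)=-991, T(6)=2047, T(7)=-4159, T(8)=8383, T(9)=-16831, T(10)=33727, T(11)=-67519, T(12)=135103; answer 135103
Part 2: W1 = 135103; w = -5; remainder = value at the root: 1*(-5)^3 - 9*(-5)^2 - 9*(-5)^1 + 6 = (-125) + (-225) + (45) + (6) = -299; answer -299
Part 3: W2 = -299; d = -46; f(3) = 2*(6) - 1*(-2) + 2*(-46) = -78; iterating: f(3)=-78, f(4)=-166, f(5)=-242, f(6)=-474, f(7)=-1038, f(8)=-2086, f(9)=-4082, f(10)=-8154, f(11)=-16398, f(12)=-32806, f(13)=-65522, f(14)=-131034, f(15)=-262158, f(16)=-524326, f(17)=-1048562; answer -1048562

-1048562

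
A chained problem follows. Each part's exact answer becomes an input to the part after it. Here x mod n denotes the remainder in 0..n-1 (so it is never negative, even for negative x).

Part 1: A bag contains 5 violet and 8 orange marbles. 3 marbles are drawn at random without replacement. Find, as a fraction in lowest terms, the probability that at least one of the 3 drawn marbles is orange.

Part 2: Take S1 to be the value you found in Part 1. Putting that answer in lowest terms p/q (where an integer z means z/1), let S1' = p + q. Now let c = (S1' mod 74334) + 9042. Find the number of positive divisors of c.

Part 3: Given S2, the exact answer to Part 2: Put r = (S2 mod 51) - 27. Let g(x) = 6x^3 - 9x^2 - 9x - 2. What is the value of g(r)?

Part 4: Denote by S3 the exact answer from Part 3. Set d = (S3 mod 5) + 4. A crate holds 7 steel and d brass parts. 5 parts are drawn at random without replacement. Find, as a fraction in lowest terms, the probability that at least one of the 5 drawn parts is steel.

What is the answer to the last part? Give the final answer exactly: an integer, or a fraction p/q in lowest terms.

283/286

Part 1: total draws C(13,3) = 286; complement C(5,3) = 10; favorable 286 - 10 = 276; P = 138/143; answer 138/143
Part 2: S1 = 138/143; threaded value p + q = 281; c = 9323; 9323 is prime, so its only divisors are 1 and 9323; count = 2; answer 2
Part 3: S2 = 2; r = -25; 6*(-25)^3 - 9*(-25)^2 - 9*(-25)^1 - 2 = (-93750) + (-5625) + (225) + (-2) = -99152; answer -99152
Part 4: S3 = -99152; d = 7; total draws C(14,5) = 2002; complement C(7,5) = 21; favorable 2002 - 21 = 1981; P = 283/286; answer 283/286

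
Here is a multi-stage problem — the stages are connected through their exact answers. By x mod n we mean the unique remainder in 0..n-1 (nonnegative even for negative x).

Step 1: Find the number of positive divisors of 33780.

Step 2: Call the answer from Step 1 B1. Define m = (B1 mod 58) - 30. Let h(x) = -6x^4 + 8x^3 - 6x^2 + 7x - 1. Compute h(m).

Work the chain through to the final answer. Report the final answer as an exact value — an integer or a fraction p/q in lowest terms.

Step 1: 33780 = 2^2 * 3 * 5 * 563; number of divisors = (2+1) * (1+1) * (1+1) * (1+1) = 24; answer 24
Step 2: B1 = 24; m = -6; -6*(-6)^4 + 8*(-6)^3 - 6*(-6)^2 + 7*(-6)^1 - 1 = (-7776) + (-1728) + (-216) + (-42) + (-1) = -9763; answer -9763

-9763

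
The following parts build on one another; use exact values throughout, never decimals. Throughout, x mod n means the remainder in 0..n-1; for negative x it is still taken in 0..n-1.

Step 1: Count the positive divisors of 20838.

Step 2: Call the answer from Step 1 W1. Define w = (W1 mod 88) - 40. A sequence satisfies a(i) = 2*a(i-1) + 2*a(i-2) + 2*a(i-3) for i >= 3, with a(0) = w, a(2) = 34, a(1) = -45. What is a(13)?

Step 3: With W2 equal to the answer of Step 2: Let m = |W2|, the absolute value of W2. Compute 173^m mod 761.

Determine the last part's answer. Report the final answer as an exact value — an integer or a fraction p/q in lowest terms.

Step 1: 20838 = 2 * 3 * 23 * 151; number of divisors = (1+1) * (1+1) * (1+1) * (1+1) = 16; answer 16
Step 2: W1 = 16; w = -24; a(3) = 2*(34) + 2*(-45) + 2*(-24) = -70; iterating: a(3)=-70, a(4)=-162, a(5)=-396, a(6)=-1256, a(7)=-3628, a(8)=-10560, a(9)=-30888, a(10)=-90152, a(11)=-263200, a(12)=-768480, a(13)=-2243664; answer -2243664
Step 3: W2 = -2243664; m = 2243664; squarings mod 761: 173^1=173, 173^2=250, 173^4=98, 173^8=472, 173^16=572, 173^32=715, 173^64=594, 173^128=493, 173^256=290, 173^512=390, 173^1024=661, 173^2048=107, 173^4096=34, 173^8192=395, 173^16384=20, 173^32768=400, 173^65536=190, 173^131072=333, 173^262144=544, 173^524288=668, 173^1048576=278, 173^2097152=423; 173^2243664 = 173^16 * 173^64 * 173^1024 * 173^2048 * 173^4096 * 173^8192 * 173^131072 * 173^2097152 = 426 (mod 761); answer 426

426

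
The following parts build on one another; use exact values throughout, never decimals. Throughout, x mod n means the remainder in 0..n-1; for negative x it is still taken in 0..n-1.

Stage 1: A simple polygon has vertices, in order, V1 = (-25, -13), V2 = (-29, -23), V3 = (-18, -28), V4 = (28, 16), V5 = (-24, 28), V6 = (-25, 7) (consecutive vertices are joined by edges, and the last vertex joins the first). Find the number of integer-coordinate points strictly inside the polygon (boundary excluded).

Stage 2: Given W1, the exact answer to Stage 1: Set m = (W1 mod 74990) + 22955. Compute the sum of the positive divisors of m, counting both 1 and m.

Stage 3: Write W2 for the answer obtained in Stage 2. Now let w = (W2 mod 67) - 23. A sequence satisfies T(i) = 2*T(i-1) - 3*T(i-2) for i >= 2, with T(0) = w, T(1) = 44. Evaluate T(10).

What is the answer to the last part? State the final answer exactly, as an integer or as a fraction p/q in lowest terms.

-92

Stage 1: cross terms: (-25*-23 - -29*-13)=198, (-29*-28 - -18*-23)=398, (-18*16 - 28*-28)=496, (28*28 - -24*16)=1168, (-24*7 - -25*28)=532, (-25*-13 - -25*7)=500; twice the area = |3292| = 3292; area = 1646; boundary points = 2 + 1 + 2 + 4 + 1 + 20 = 30; strictly interior points = area - boundary/2 + 1 = 1632; answer 1632
Stage 2: W1 = 1632; m = 24587; 24587 = 23 * 1069; sigma = (1 + 23) * (1 + 1069) = 24 * 1070 = 25680; answer 25680
Stage 3: W2 = 25680; w = -4; T(2) = 2*(44) - 3*(-4) = 100; iterating: T(2)=100, T(3)=68, T(4)=-164, T(5)=-532, T(6)=-572, T(7)=452, T(8)=2620, T(9)=3884, T(10)=-92; answer -92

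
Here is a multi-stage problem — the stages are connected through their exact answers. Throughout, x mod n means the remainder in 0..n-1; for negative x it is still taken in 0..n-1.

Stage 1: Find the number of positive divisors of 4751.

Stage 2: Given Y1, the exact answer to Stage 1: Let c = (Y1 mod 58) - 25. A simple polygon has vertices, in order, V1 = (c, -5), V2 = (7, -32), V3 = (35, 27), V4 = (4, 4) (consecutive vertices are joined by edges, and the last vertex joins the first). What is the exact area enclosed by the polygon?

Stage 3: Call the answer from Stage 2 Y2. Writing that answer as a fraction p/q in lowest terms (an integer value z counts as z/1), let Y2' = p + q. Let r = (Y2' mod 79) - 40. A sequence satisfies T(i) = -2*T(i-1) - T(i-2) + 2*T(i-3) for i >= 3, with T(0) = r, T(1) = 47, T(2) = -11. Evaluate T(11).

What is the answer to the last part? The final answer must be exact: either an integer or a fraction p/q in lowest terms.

Stage 1: 4751 is prime, so its only divisors are 1 and 4751; count = 2; answer 2
Stage 2: Y1 = 2; c = -23; cross terms: (-23*-32 - 7*-5)=771, (7*27 - 35*-32)=1309, (35*4 - 4*27)=32, (4*-5 - -23*4)=72; twice the area = |2184| = 2184; area = 1092; answer 1092
Stage 3: Y2 = 1092; threaded value p + q = 1093; r = 26; T(3) = -2*(-11) - 1*(47) + 2*(26) = 27; iterating: T(3)=27, T(4)=51, T(5)=-151, T(6)=305, T(7)=-357, T(8)=107, T(9)=753, T(10)=-2327, T(11)=4115; answer 4115

4115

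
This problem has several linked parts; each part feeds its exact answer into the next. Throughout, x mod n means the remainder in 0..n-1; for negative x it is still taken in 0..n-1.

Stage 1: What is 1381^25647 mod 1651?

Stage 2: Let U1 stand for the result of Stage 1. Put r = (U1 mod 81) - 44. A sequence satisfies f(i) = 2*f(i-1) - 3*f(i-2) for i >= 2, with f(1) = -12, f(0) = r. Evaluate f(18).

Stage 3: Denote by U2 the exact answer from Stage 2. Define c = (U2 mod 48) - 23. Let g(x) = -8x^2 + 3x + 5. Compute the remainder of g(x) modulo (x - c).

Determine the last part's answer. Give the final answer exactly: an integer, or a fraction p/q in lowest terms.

Stage 1: squarings mod 1651: 1381^1=1381, 1381^2=256, 1381^4=1147, 1381^8=1413, 1381^16=510, 1381^32=893, 1381^64=16, 1381^128=256, 1381^256=1147, 1381^512=1413, 1381^1024=510, 1381^2048=893, 1381^4096=16, 1381^8192=256, 1381^16384=1147; 1381^25647 = 1381^1 * 1381^2 * 1381^4 * 1381^8 * 1381^32 * 1381^1024 * 1381^8192 * 1381^16384 = 1262 (mod 1651); answer 1262
Stage 2: U1 = 1262; r = 3; f(2) = 2*(-12) - 3*(3) = -33; iterating: f(2)=-33, f(3)=-30, f(4)=39, f(5)=168, f(6)=219, f(7)=-66, f(8)=-789, f(9)=-1380, f(10)=-393, f(11)=3354, f(12)=7887, f(13)=5712, f(14)=-12237, f(15)=-41610, f(16)=-46509, f(17)=31812, f(18)=203151; answer 203151
Stage 3: U2 = 203151; c = -8; remainder = value at the root: -8*(-8)^2 + 3*(-8)^1 + 5 = (-512) + (-24) + (5) = -531; answer -531

-531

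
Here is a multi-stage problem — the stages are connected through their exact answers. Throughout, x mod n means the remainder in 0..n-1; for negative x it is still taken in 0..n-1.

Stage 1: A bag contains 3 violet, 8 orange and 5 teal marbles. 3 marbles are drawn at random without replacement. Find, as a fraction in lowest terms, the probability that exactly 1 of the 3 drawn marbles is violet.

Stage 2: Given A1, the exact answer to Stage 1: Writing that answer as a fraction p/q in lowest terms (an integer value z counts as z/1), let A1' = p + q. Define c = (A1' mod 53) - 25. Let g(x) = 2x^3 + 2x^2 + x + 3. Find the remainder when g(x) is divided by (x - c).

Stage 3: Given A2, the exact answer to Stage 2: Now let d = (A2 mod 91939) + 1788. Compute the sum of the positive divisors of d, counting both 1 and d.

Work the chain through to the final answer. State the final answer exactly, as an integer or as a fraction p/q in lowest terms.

3150

Stage 1: total draws C(16,3) = 560; favorable C(3,1)*C(13,2) = 234; P = 117/280; answer 117/280
Stage 2: A1 = 117/280; threaded value p + q = 397; c = 1; remainder = value at the root: 2*(1)^3 + 2*(1)^2 + 1*(1)^1 + 3 = (2) + (2) + (1) + (3) = 8; answer 8
Stage 3: A2 = 8; d = 1796; 1796 = 2^2 * 449; sigma = (1 + 2 + 4) * (1 + 449) = 7 * 450 = 3150; answer 3150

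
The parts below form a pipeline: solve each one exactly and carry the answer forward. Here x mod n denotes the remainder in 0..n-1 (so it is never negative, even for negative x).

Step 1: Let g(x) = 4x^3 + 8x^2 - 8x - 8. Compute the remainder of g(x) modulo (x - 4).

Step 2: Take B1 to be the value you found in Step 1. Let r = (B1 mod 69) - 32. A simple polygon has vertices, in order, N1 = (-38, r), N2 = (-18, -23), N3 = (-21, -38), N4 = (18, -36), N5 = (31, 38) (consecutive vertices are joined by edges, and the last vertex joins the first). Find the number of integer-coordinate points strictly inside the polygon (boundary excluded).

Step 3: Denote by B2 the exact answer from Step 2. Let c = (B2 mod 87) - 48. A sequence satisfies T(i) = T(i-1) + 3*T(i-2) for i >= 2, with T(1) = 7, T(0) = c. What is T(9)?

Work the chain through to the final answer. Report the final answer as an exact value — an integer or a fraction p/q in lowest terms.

Step 1: remainder = value at the root: 4*(4)^3 + 8*(4)^2 - 8*(4)^1 - 8 = (256) + (128) + (-32) + (-8) = 344; answer 344
Step 2: B1 = 344; r = 36; cross terms: (-38*-23 - -18*36)=1522, (-18*-38 - -21*-23)=201, (-21*-36 - 18*-38)=1440, (18*38 - 31*-36)=1800, (31*36 - -38*38)=2560; twice the area = |7523| = 7523; area = 7523/2; boundary points = 1 + 3 + 1 + 1 + 1 = 7; strictly interior points = area - boundary/2 + 1 = 3759; answer 3759
Step 3: B2 = 3759; c = -30; T(2) = 1*(7) + 3*(-30) = -83; iterating: T(2)=-83, T(3)=-62, T(4)=-311, T(5)=-497, T(6)=-1430, T(7)=-2921, T(8)=-7211, T(9)=-15974; answer -15974

-15974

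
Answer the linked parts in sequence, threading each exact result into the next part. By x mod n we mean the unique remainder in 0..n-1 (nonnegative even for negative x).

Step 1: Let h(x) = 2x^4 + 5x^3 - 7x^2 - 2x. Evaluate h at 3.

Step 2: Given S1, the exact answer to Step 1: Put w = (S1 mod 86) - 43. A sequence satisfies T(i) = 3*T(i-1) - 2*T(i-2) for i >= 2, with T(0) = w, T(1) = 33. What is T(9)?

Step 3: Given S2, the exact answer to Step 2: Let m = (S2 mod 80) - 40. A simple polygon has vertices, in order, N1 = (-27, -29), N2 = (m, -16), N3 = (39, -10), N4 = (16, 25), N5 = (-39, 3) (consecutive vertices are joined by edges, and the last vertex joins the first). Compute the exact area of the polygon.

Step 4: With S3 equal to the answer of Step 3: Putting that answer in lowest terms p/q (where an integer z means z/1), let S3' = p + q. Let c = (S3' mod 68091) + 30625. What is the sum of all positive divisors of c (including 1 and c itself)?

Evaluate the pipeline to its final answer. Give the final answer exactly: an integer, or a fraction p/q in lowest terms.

84672

Step 1: 2*(3)^4 + 5*(3)^3 - 7*(3)^2 - 2*(3)^1 = (162) + (135) + (-63) + (-6) = 228; answer 228
Step 2: S1 = 228; w = 13; T(2) = 3*(33) - 2*(13) = 73; iterating: T(2)=73, T(3)=153, T(4)=313, T(5)=633, T(6)=1273, T(7)=2553, T(8)=5113, T(9)=10233; answer 10233
Step 3: S2 = 10233; m = 33; cross terms: (-27*-16 - 33*-29)=1389, (33*-10 - 39*-16)=294, (39*25 - 16*-10)=1135, (16*3 - -39*25)=1023, (-39*-29 - -27*3)=1212; twice the area = |5053| = 5053; area = 5053/2; answer 5053/2
Step 4: S3 = 5053/2; threaded value p + q = 5055; c = 35680; 35680 = 2^5 * 5 * 223; sigma = (1 + 2 + 4 + 8 + 16 + 32) * (1 + 5) * (1 + 223) = 63 * 6 * 224 = 84672; answer 84672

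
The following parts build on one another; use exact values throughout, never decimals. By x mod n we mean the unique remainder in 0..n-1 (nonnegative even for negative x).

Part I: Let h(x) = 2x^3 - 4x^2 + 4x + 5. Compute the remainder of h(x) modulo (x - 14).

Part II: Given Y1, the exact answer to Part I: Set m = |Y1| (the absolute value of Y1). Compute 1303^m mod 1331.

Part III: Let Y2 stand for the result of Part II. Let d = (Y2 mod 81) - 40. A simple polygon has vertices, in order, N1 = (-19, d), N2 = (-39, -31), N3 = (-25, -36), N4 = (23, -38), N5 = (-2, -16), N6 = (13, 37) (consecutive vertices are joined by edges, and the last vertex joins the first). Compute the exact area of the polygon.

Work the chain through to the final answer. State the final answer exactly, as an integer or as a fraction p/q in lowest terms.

2089/2

Part I: remainder = value at the root: 2*(14)^3 - 4*(14)^2 + 4*(14)^1 + 5 = (5488) + (-784) + (56) + (5) = 4765; answer 4765
Part II: Y1 = 4765; m = 4765; squarings mod 1331: 1303^1=1303, 1303^2=784, 1303^4=1065, 1303^8=213, 1303^16=115, 1303^32=1246, 1303^64=570, 1303^128=136, 1303^256=1193, 1303^512=410, 1303^1024=394, 1303^2048=840, 1303^4096=170; 1303^4765 = 1303^1 * 1303^4 * 1303^8 * 1303^16 * 1303^128 * 1303^512 * 1303^4096 = 1068 (mod 1331); answer 1068
Part III: Y2 = 1068; d = -25; cross terms: (-19*-31 - -39*-25)=-386, (-39*-36 - -25*-31)=629, (-25*-38 - 23*-36)=1778, (23*-16 - -2*-38)=-444, (-2*37 - 13*-16)=134, (13*-25 - -19*37)=378; twice the area = |2089| = 2089; area = 2089/2; answer 2089/2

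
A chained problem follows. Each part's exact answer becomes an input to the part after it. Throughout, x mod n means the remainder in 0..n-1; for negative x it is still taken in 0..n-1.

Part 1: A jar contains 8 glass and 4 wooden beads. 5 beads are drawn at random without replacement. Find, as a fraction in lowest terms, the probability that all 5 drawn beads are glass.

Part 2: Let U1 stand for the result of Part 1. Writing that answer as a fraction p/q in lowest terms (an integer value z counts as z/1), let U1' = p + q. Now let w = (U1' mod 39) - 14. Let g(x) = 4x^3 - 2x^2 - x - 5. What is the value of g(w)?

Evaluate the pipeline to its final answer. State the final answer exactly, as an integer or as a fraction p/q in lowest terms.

10565

Part 1: total draws C(12,5) = 792; favorable C(8,5) = 56; P = 7/99; answer 7/99
Part 2: U1 = 7/99; threaded value p + q = 106; w = 14; 4*(14)^3 - 2*(14)^2 - 1*(14)^1 - 5 = (10976) + (-392) + (-14) + (-5) = 10565; answer 10565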